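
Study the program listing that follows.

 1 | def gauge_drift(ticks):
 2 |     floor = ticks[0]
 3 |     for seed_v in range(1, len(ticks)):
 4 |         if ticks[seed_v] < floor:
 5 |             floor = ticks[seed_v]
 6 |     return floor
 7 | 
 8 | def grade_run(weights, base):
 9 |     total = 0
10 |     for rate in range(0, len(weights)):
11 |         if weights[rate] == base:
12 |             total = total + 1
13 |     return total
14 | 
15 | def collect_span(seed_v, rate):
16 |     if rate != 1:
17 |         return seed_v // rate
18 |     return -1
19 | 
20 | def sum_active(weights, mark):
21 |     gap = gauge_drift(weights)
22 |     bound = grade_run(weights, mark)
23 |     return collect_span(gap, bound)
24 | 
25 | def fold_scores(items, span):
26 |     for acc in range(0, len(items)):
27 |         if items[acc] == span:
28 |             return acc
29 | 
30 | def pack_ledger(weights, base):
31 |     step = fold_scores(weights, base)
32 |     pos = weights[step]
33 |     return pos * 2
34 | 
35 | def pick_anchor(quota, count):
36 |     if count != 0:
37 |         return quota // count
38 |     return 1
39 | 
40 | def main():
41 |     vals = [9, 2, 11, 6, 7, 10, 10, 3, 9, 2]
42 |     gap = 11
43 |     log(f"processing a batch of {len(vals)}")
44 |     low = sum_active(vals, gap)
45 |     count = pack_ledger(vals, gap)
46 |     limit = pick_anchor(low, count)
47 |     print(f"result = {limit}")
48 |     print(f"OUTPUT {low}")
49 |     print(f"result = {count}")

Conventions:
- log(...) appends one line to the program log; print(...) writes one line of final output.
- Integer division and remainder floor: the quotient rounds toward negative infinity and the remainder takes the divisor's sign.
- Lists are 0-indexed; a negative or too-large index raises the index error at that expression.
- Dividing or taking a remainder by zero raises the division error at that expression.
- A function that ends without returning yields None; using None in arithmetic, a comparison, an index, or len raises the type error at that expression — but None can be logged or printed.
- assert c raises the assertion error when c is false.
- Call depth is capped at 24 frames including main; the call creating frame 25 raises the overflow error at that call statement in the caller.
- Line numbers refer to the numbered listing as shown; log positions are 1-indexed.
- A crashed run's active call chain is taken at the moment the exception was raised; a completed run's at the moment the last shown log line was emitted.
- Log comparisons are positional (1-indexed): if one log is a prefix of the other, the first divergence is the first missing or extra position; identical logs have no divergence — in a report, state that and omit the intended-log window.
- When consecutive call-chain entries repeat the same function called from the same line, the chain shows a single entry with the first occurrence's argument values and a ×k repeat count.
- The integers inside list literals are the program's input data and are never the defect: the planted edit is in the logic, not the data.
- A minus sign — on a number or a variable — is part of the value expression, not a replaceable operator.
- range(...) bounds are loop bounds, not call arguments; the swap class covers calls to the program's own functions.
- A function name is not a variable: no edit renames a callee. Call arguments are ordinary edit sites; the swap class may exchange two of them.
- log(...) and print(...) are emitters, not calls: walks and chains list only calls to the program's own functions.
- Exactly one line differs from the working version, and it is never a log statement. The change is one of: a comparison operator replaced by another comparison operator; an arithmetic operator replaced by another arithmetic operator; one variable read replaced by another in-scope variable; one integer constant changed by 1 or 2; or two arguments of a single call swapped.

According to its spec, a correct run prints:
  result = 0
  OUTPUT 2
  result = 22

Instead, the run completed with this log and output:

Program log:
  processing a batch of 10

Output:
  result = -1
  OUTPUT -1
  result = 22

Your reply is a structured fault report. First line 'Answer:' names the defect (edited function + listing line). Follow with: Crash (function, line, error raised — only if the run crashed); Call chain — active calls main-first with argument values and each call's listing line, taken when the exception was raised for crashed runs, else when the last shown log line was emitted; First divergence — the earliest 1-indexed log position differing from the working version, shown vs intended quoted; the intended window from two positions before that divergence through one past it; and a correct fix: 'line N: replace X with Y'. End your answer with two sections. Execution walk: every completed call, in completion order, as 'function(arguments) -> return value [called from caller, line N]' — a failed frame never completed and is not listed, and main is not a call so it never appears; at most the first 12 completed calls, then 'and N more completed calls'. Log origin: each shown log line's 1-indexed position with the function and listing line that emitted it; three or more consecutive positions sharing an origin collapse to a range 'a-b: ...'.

Answer: the defect is in collect_span at line 16.
Key observation: Every logged value matches the working version; the printed result is what differs.
Call chain: main.
First divergence: none (the log streams are identical).
Execution walk:
  gauge_drift([9, 2, 11, 6, 7, 10, 10, 3, 9, 2]) -> 2  [called from sum_active, line 21]
  grade_run([9, 2, 11, 6, 7, 10, 10, 3, 9, 2], 11) -> 1  [called from sum_active, line 22]
  collect_span(2, 1) -> -1  [called from sum_active, line 23]
  sum_active([9, 2, 11, 6, 7, 10, 10, 3, 9, 2], 11) -> -1  [called from main, line 44]
  fold_scores([9, 2, 11, 6, 7, 10, 10, 3, 9, 2], 11) -> 2  [called from pack_ledger, line 31]
  pack_ledger([9, 2, 11, 6, 7, 10, 10, 3, 9, 2], 11) -> 22  [called from main, line 45]
  pick_anchor(-1, 22) -> -1  [called from main, line 46]
Log origins:
  1 — main, line 43
A correct fix: line 16: replace `1` with `0`.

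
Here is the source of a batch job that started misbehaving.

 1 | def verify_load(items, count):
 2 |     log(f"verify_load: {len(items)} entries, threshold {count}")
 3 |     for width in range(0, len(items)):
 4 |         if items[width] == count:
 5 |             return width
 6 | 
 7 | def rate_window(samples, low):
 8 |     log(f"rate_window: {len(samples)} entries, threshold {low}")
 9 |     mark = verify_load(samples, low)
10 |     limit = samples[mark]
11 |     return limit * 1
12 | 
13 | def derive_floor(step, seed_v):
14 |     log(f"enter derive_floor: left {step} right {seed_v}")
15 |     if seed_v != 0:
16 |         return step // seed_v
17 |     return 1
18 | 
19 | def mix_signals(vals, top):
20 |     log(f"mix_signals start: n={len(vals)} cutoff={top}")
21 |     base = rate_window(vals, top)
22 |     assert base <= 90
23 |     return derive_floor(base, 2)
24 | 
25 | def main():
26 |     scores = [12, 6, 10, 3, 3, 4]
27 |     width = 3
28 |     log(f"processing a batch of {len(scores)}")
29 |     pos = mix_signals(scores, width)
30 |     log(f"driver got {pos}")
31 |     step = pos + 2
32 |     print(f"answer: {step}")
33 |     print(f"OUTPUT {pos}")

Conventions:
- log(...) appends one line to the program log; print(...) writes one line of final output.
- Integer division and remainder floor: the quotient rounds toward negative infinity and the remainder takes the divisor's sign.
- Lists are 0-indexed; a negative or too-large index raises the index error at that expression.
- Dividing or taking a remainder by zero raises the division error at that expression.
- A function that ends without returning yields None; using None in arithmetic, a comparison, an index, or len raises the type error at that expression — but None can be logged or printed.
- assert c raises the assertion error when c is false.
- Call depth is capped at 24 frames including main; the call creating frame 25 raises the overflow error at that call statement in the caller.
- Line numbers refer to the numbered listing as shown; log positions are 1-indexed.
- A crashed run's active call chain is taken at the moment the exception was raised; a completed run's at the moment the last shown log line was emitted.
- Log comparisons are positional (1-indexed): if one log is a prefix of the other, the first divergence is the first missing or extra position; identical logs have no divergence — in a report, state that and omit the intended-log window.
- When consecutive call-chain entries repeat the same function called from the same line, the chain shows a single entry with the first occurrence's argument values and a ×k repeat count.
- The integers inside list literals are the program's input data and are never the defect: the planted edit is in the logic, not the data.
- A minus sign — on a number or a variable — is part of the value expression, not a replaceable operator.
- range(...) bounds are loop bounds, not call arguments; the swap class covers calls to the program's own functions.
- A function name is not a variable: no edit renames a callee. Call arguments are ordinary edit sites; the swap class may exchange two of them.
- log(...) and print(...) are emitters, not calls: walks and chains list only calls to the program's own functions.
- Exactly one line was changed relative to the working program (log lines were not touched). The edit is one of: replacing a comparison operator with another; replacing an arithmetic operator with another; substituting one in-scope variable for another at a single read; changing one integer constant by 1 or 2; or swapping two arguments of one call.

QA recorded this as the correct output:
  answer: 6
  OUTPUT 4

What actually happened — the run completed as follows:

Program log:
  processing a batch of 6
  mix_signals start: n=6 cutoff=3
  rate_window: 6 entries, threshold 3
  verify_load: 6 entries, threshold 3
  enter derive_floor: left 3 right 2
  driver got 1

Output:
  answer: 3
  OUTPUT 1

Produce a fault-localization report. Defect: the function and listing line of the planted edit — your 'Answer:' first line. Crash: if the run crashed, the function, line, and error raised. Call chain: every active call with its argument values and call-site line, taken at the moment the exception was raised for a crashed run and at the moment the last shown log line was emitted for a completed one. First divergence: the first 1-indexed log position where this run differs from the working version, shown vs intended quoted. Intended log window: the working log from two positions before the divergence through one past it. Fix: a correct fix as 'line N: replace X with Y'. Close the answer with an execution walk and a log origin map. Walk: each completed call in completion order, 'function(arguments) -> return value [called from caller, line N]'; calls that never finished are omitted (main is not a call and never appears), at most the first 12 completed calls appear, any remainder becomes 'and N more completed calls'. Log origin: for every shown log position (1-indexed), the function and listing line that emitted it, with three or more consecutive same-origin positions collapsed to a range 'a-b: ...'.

Answer: the defect is in rate_window at line 11.
Key observation: At log position 5 the runs split — shown 'enter derive_floor: left 3 right 2', but the working version logs 'enter derive_floor: left 9 right 2'.
Call chain: main.
First divergence: position 5 — shown 'enter derive_floor: left 3 right 2', intended 'enter derive_floor: left 9 right 2'.
Intended log window:
  3: rate_window: 6 entries, threshold 3
  4: verify_load: 6 entries, threshold 3
  5: enter derive_floor: left 9 right 2
  6: driver got 4
Execution walk:
  verify_load([12, 6, 10, 3, 3, 4], 3) -> 3  [called from rate_window, line 9]
  rate_window([12, 6, 10, 3, 3, 4], 3) -> 3  [called from mix_signals, line 21]
  derive_floor(3, 2) -> 1  [called from mix_signals, line 23]
  mix_signals([12, 6, 10, 3, 3, 4], 3) -> 1  [called from main, line 29]
Log origin:
  1: logged in main at line 28
  2: logged in mix_signals at line 20
  3: logged in rate_window at line 8
  4: logged in verify_load at line 2
  5: logged in derive_floor at line 14
  6: logged in main at line 30
A correct fix: line 11: replace `1` with `3`.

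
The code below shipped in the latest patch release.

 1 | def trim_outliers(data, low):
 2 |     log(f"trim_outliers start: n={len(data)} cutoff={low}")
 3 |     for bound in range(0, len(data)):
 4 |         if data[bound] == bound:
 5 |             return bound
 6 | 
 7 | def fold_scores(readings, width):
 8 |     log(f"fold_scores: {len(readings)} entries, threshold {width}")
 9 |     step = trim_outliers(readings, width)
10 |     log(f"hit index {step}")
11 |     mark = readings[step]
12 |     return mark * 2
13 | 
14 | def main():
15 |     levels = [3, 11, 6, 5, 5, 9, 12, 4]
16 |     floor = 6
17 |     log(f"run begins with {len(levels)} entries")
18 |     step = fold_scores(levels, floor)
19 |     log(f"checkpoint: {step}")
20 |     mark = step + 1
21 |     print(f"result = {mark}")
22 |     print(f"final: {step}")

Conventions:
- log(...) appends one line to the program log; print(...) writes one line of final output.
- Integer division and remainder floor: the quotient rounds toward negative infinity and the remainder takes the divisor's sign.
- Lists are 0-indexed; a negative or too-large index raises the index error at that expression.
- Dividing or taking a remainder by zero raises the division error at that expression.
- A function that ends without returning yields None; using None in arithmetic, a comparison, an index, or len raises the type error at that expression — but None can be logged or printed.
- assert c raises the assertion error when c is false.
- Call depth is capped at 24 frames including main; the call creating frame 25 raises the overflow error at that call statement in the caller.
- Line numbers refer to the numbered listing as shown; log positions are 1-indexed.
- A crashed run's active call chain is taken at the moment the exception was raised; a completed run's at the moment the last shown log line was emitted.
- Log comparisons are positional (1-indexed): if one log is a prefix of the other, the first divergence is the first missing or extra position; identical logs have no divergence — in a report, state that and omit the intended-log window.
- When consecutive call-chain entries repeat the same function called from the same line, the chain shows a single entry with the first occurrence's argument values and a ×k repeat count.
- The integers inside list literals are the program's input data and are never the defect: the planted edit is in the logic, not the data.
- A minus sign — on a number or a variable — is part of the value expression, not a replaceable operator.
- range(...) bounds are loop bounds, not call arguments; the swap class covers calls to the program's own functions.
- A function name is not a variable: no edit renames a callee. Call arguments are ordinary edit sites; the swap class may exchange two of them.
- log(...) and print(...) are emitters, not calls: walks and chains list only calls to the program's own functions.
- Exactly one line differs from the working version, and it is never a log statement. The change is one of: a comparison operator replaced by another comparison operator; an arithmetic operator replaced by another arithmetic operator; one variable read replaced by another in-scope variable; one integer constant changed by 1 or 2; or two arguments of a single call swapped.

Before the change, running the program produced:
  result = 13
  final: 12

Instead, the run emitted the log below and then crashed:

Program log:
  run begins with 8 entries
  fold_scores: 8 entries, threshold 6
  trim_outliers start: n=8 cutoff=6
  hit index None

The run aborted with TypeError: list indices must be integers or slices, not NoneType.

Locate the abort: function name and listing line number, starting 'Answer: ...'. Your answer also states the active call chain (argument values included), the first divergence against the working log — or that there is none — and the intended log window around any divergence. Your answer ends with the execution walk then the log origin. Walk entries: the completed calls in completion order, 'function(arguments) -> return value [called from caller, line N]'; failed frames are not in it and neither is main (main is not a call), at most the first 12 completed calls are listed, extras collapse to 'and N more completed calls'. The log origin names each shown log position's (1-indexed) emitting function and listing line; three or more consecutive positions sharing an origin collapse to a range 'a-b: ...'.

Answer: the error was raised in fold_scores, line 11.
Core observation: At log position 4 the runs split — shown 'hit index None', but the working version logs 'hit index 2'.
Call chain: main -> fold_scores([3, 11, 6, 5, 5, 9, 12, 4], 6) (called at line 18).
First divergence: position 4 — the shown line 'hit index None' should read 'hit index 2'.
Intended log window:
  2: fold_scores: 8 entries, threshold 6
  3: trim_outliers start: n=8 cutoff=6
  4: hit index 2
  5: checkpoint: 12
Execution walk:
  trim_outliers([3, 11, 6, 5, 5, 9, 12, 4], 6) -> None  [called from fold_scores, line 9]
Log origin:
  1: from main, line 17
  2: from fold_scores, line 8
  3: from trim_outliers, line 2
  4: from fold_scores, line 10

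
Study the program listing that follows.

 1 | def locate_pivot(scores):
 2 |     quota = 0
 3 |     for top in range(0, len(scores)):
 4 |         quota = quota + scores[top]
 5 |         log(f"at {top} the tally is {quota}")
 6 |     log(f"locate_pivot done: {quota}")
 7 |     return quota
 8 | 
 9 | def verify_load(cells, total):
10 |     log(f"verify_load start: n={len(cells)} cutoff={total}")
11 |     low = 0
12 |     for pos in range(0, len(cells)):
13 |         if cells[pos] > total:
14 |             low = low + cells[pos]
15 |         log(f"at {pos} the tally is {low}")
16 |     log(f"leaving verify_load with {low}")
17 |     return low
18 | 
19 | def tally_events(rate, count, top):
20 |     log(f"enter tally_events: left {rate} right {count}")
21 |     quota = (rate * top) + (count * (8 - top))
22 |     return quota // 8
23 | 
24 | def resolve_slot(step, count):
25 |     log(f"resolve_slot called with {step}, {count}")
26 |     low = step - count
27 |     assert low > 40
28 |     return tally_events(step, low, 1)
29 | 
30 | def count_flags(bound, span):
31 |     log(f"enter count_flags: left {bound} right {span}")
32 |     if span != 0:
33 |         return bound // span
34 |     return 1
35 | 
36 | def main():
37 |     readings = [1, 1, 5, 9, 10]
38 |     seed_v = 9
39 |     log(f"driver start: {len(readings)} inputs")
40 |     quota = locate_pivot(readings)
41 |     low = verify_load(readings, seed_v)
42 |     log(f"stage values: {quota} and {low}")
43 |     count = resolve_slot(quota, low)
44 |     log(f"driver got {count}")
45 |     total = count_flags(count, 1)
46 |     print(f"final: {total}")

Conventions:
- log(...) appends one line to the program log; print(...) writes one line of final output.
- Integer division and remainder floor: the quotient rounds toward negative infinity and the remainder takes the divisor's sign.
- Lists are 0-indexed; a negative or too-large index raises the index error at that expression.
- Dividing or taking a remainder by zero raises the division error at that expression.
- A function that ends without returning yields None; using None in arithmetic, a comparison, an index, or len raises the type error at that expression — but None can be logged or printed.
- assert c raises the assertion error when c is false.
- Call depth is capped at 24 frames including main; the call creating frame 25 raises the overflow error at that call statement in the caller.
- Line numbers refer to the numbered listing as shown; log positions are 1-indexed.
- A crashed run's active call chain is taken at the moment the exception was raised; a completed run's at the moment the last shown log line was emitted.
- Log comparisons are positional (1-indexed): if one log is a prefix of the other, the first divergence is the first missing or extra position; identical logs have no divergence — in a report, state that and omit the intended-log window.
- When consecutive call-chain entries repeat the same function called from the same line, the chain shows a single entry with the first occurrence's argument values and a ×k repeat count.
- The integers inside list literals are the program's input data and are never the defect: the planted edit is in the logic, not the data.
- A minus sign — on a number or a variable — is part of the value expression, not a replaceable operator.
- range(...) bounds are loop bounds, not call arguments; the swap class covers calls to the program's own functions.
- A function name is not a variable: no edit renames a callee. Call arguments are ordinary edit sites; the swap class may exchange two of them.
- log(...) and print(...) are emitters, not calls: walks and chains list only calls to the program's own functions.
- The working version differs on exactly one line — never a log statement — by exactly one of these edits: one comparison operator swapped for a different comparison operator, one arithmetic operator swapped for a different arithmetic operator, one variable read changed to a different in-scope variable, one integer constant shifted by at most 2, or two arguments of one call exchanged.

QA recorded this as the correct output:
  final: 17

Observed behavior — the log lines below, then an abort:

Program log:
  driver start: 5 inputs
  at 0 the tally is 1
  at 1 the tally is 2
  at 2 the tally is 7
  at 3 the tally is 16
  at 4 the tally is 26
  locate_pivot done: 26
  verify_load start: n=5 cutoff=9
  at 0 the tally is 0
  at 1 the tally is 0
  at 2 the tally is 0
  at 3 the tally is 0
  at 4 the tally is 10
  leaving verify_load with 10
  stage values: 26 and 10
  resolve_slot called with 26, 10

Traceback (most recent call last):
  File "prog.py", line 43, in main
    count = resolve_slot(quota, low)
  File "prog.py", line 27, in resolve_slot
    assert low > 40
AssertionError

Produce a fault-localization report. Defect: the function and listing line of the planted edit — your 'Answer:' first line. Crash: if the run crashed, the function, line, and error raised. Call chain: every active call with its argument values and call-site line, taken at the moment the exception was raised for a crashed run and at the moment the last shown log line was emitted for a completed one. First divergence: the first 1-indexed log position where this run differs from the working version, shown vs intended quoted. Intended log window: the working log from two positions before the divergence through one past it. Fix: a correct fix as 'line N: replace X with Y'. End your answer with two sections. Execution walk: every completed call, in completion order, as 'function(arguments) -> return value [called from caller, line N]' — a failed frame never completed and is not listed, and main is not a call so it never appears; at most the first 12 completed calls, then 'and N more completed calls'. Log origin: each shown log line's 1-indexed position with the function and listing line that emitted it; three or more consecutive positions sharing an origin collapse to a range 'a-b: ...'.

Answer: the defect is in resolve_slot at line 27.
Core observation: After 16 matching log lines the faulty run goes silent, while the working version continues with 'enter tally_events: left 26 right 16'.
Crash: resolve_slot, line 27, AssertionError.
Call chain: main -> resolve_slot(26, 10) (called at line 43).
First divergence: position 17 (shown log ended at 16 lines; the working version continues: 'enter tally_events: left 26 right 16').
Intended log window:
  15: stage values: 26 and 10
  16: resolve_slot called with 26, 10
  17: enter tally_events: left 26 right 16
  18: driver got 17
Execution walk:
  locate_pivot([1, 1, 5, 9, 10]) -> 26  [called from main, line 40]
  verify_load([1, 1, 5, 9, 10], 9) -> 10  [called from main, line 41]
Log origins:
  1: from main, line 39
  2-6: from locate_pivot, line 5
  7: from locate_pivot, line 6
  8: from verify_load, line 10
  9-13: from verify_load, line 15
  14: from verify_load, line 16
  15: from main, line 42
  16: from resolve_slot, line 25
A correct fix: line 27: replace `>` with `<=`.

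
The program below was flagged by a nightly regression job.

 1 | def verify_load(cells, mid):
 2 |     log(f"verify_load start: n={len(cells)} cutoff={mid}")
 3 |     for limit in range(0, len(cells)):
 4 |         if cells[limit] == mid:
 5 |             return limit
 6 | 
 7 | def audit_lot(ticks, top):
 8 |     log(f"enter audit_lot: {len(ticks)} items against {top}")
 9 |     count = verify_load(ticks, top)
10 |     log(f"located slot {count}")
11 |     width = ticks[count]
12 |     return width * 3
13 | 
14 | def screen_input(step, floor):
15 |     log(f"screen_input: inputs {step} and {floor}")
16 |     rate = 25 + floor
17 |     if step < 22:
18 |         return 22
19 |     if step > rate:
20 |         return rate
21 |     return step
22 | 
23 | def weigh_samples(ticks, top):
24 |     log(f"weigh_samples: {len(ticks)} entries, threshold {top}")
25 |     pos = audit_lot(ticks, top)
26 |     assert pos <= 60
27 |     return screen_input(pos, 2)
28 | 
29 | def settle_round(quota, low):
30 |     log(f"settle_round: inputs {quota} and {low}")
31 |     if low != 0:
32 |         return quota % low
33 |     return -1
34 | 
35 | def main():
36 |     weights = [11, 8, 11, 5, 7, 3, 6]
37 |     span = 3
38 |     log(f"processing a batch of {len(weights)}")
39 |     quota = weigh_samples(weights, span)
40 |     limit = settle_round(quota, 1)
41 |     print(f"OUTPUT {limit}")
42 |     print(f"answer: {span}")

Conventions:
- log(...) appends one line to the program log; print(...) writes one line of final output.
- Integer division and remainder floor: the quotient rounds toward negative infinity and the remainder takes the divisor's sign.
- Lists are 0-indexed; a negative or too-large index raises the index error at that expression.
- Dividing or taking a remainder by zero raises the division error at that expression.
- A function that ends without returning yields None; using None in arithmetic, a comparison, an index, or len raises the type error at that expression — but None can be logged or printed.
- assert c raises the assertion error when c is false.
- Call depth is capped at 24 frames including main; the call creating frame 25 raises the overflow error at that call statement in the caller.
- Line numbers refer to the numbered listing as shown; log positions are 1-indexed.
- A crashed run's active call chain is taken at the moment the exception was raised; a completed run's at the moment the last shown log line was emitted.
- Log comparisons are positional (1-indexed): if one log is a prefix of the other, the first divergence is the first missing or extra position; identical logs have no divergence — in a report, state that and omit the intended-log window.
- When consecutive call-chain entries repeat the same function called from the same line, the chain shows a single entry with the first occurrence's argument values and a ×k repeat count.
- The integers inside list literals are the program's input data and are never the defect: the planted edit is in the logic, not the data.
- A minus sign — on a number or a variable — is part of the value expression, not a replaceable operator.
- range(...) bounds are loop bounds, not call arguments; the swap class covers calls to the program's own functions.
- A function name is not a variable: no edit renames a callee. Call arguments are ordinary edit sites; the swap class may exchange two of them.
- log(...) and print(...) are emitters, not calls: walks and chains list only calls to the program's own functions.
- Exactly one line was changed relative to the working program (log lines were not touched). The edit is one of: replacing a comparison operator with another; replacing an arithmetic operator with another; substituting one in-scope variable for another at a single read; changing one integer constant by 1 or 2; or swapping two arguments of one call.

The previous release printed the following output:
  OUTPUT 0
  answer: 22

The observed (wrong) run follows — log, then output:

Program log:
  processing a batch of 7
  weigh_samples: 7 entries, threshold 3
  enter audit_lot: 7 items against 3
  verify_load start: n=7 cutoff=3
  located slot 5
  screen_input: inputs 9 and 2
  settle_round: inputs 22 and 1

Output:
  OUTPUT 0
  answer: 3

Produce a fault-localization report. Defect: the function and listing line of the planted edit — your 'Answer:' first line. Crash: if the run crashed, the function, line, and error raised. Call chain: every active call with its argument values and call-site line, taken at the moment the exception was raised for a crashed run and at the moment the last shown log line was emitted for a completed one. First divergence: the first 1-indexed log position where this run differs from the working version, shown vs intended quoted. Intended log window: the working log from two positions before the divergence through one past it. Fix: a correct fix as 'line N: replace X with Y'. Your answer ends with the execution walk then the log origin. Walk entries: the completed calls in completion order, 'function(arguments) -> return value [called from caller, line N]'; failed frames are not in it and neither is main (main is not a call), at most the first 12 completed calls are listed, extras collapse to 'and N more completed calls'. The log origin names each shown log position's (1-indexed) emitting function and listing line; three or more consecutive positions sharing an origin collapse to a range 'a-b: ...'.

Answer: the defect is in main at line 42.
Key observation: Nothing in the log betrays the bug — only the output does.
Call chain: main -> settle_round(22, 1) (called at line 40).
First divergence: none — the logs agree in full.
Execution walk:
  verify_load([11, 8, 11, 5, 7, 3, 6], 3) -> 5  [called from audit_lot, line 9]
  audit_lot([11, 8, 11, 5, 7, 3, 6], 3) -> 9  [called from weigh_samples, line 25]
  screen_input(9, 2) -> 22  [called from weigh_samples, line 27]
  weigh_samples([11, 8, 11, 5, 7, 3, 6], 3) -> 22  [called from main, line 39]
  settle_round(22, 1) -> 0  [called from main, line 40]
Log origin:
  1: logged in main at line 38
  2: logged in weigh_samples at line 24
  3: logged in audit_lot at line 8
  4: logged in verify_load at line 2
  5: logged in audit_lot at line 10
  6: logged in screen_input at line 15
  7: logged in settle_round at line 30
A correct fix: line 42: replace `span` with `quota`.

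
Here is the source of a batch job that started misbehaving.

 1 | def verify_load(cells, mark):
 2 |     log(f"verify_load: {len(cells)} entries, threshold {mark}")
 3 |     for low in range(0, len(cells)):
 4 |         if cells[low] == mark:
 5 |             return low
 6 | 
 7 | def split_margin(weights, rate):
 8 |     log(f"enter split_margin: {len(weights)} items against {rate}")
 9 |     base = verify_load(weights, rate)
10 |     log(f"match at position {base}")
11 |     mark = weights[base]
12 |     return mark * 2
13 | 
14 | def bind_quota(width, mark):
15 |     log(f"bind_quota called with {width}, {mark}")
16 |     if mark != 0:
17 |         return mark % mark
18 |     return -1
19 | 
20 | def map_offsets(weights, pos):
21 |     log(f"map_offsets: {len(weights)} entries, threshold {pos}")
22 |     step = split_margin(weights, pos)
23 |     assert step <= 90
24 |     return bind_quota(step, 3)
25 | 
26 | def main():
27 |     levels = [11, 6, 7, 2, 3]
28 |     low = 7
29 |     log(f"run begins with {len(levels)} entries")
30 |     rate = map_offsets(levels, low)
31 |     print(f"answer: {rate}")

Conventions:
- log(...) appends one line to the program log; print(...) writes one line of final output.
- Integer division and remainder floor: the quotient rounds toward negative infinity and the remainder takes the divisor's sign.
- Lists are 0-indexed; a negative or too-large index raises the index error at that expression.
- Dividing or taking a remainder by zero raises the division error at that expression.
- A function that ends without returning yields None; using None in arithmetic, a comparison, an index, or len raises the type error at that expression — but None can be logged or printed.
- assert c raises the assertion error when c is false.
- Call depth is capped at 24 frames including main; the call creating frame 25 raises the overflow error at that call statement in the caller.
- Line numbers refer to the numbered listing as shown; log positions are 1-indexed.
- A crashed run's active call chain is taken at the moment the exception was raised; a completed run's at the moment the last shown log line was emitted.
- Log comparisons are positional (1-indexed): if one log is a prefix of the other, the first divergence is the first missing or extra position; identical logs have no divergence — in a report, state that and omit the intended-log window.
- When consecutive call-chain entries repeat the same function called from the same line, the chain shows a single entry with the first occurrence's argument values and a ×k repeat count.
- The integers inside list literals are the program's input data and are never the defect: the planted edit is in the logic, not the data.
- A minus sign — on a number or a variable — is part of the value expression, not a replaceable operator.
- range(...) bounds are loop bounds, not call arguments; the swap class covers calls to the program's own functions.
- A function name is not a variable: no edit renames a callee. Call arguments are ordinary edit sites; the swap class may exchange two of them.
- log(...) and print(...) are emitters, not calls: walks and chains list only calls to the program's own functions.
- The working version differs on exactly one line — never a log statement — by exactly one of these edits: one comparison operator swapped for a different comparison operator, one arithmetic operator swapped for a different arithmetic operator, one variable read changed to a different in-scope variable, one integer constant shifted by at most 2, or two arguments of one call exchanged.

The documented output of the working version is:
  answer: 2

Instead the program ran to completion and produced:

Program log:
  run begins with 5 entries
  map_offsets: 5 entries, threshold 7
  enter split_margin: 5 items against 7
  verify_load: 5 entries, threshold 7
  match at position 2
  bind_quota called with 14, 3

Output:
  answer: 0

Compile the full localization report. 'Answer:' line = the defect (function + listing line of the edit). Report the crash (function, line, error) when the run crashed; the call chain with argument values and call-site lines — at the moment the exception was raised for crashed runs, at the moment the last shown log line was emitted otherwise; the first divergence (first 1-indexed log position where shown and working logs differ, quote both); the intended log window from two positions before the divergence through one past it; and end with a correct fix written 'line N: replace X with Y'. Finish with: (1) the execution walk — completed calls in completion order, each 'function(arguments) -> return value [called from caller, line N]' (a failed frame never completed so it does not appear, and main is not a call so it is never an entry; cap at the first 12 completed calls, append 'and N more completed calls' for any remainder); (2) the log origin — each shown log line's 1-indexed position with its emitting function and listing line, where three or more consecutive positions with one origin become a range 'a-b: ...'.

Answer: the defect is in bind_quota at line 17.
The tell: The two runs log identically and part ways only at the printed values.
Call chain: main -> map_offsets([11, 6, 7, 2, 3], 7) (called at line 30) -> bind_quota(14, 3) (called at line 24).
First divergence: none — the logs agree in full.
Execution walk:
  verify_load([11, 6, 7, 2, 3], 7) -> 2  [called from split_margin, line 9]
  split_margin([11, 6, 7, 2, 3], 7) -> 14  [called from map_offsets, line 22]
  bind_quota(14, 3) -> 0  [called from map_offsets, line 24]
  map_offsets([11, 6, 7, 2, 3], 7) -> 0  [called from main, line 30]
Log origin:
  1: emitted by main (line 29)
  2: emitted by map_offsets (line 21)
  3: emitted by split_margin (line 8)
  4: emitted by verify_load (line 2)
  5: emitted by split_margin (line 10)
  6: emitted by bind_quota (line 15)
A correct fix: line 17: replace `mark % mark` with `width % mark`.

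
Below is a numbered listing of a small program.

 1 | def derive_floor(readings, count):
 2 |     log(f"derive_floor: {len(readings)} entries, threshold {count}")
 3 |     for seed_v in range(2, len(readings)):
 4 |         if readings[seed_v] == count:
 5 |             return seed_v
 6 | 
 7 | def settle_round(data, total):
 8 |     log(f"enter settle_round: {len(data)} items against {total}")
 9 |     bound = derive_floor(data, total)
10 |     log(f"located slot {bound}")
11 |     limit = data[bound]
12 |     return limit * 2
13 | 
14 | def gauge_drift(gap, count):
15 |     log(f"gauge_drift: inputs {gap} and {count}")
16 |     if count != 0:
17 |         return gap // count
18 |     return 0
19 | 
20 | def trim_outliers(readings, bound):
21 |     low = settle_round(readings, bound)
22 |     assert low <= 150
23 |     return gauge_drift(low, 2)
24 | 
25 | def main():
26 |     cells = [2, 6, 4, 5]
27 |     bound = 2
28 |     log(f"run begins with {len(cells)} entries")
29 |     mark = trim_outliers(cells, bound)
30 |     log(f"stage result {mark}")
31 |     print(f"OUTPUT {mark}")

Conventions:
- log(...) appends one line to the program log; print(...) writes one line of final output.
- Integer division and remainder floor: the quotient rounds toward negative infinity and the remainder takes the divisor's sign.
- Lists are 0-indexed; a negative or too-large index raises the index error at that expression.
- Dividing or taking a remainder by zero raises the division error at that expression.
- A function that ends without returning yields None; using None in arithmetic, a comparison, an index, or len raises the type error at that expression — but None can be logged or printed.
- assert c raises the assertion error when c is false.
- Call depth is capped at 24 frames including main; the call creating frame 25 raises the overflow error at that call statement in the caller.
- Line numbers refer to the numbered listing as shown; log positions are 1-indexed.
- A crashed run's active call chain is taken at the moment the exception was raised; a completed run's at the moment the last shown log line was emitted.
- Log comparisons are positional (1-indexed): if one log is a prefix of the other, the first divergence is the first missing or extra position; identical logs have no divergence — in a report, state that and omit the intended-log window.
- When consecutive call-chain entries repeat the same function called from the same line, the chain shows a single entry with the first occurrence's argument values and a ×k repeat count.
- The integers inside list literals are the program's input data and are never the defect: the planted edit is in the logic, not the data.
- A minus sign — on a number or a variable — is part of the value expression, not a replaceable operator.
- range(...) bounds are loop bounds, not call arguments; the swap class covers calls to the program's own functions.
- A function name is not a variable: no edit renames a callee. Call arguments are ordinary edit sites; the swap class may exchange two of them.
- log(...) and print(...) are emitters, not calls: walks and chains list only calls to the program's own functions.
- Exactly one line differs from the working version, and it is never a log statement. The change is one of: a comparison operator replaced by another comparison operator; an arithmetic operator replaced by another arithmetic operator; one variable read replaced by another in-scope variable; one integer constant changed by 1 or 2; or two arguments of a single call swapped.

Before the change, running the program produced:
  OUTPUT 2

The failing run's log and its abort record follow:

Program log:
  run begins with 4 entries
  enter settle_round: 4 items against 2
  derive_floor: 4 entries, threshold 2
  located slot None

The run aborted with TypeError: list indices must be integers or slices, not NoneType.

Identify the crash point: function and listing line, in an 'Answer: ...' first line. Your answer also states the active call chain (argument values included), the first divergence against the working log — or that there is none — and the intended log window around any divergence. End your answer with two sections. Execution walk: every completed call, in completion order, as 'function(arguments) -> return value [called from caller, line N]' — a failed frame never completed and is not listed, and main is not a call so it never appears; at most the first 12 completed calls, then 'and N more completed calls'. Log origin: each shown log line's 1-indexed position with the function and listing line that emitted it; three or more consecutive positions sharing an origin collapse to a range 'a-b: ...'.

Answer: the error was raised in settle_round, line 11.
Key fact: Log line 4 is where behavior first shows: 'located slot None' appears instead of 'located slot 0'.
Call chain: main -> trim_outliers([2, 6, 4, 5], 2) (called at line 29) -> settle_round([2, 6, 4, 5], 2) (called at line 21).
First divergence: at position 4 the run shows 'located slot None' where the working version logs 'located slot 0'.
Intended log window:
  2: enter settle_round: 4 items against 2
  3: derive_floor: 4 entries, threshold 2
  4: located slot 0
  5: gauge_drift: inputs 4 and 2
Execution walk:
  derive_floor([2, 6, 4, 5], 2) -> None  [called from settle_round, line 9]
Origin of each log line:
  1: logged in main at line 28
  2: logged in settle_round at line 8
  3: logged in derive_floor at line 2
  4: logged in settle_round at line 10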